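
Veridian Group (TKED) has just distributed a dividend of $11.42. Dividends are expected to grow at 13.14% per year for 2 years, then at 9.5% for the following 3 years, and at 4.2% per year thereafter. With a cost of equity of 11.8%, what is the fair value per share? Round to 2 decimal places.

Three-stage DDM. Project D₁…D_5; terminal Gordon value at t=5 with g = 0.042; discount at r = 0.118.
D_1 = 12.9206
D_2 = 14.6184
D_3 = 16.0071
D_4 = 17.5278
D_5 = 19.1929
TV_5 = 19.9990/(0.118−0.042) = 263.1449
P₀ = Σ Dₜ/(1+r)ᵗ + TV_5/(1+r)^5 = 207.5704

$207.57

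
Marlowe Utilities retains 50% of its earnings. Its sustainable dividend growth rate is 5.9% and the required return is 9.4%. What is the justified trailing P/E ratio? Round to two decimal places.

Payout ratio b = 1 − 0.50 = 0.50.
Justified trailing P/E = b(1+g)/(r−g) = 0.50×(1+0.059)/(0.094−0.059) = 15.1286

15.13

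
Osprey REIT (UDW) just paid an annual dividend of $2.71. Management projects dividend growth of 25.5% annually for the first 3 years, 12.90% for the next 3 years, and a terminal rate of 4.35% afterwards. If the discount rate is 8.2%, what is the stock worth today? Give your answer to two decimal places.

Three-stage DDM. Project D₁…D_6; terminal Gordon value at t=6 with g = 0.0435; discount at r = 0.082.
D_1 = 3.4010
D_2 = 4.2683
D_3 = 5.3567
D_4 = 6.0478
D_5 = 6.8279
D_6 = 7.7087
TV_6 = 8.0440/(0.082−0.0435) = 208.9364
P₀ = Σ Dₜ/(1+r)ᵗ + TV_6/(1+r)^6 = 155.0507

$155.05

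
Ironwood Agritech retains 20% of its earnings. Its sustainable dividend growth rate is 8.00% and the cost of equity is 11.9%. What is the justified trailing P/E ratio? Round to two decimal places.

Payout ratio b = 1 − 0.20 = 0.80.
Justified trailing P/E = b(1+g)/(r−g) = 0.80×(1+0.08)/(0.119−0.08) = 22.1538

22.15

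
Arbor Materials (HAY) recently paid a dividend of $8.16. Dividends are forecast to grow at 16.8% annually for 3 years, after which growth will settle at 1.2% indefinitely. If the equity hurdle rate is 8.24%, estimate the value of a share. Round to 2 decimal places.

Two-stage DDM. Project D₁…D_3 at 0.168, terminal growth 0.012, discount at r = 0.0824.
D_1 = 9.5309
D_2 = 11.1321
D_3 = 13.0023
Terminal value at t=3: TV = D_4/(r−g) = 13.1583/(0.0824−0.012) = 186.9074
P₀ = 9.5309/(1+0.0824)^1 + 11.1321/(1+0.0824)^2 + 13.0023/(1+0.0824)^3 + 186.9074/(1+0.0824)^3 = 175.9485

$175.95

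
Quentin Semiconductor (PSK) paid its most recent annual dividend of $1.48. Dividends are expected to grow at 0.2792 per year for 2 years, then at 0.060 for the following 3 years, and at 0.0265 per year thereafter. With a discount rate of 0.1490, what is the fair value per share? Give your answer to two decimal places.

Three-stage DDM. Project D₁…D_5; terminal Gordon value at t=5 with g = 0.0265; discount at r = 0.149.
D_1 = 1.8932
D_2 = 2.4218
D_3 = 2.5671
D_4 = 2.7211
D_5 = 2.8844
TV_5 = 2.9608/(0.149−0.0265) = 24.1701
P₀ = Σ Dₜ/(1+r)ᵗ + TV_5/(1+r)^5 = 20.2452

$20.25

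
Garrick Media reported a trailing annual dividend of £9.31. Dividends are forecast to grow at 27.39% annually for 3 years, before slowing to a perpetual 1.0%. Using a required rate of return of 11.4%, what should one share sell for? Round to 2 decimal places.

Two-stage DDM. Project D₁…D_3 at 0.2739, terminal growth 0.01, discount at r = 0.114.
D_1 = 11.8600
D_2 = 15.1085
D_3 = 19.2467
Terminal value at t=3: TV = D_4/(r−g) = 19.4391/(0.114−0.01) = 186.9148
P₀ = 11.8600/(1+0.114)^1 + 15.1085/(1+0.114)^2 + 19.2467/(1+0.114)^3 + 186.9148/(1+0.114)^3 = 171.9463

£171.95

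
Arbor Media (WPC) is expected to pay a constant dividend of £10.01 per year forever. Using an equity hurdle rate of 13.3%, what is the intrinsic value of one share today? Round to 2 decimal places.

Zero-growth DDM (perpetuity): P₀ = D/r = 10.01 / 0.133 = 75.2632

£75.26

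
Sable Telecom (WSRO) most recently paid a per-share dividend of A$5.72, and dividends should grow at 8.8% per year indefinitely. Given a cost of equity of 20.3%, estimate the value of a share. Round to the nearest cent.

Gordon growth model: P₀ = D₁/(r − g). D₁ = 5.72 × (1 + 0.088) = 6.2234.
P₀ = 6.2234 / (0.203 − 0.088) = 6.2234 / 0.115 = 54.1162

A$54.12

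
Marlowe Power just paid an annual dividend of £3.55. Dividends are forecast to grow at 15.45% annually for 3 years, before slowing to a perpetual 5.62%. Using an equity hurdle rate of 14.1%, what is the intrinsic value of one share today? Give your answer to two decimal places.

Two-stage DDM. Project D₁…D_3 at 0.1545, terminal growth 0.0562, discount at r = 0.141.
D_1 = 4.0985
D_2 = 4.7317
D_3 = 5.4627
Terminal value at t=3: TV = D_4/(r−g) = 5.7697/(0.141−0.0562) = 68.0394
P₀ = 4.0985/(1+0.141)^1 + 4.7317/(1+0.141)^2 + 5.4627/(1+0.141)^3 + 68.0394/(1+0.141)^3 = 56.7080

£56.71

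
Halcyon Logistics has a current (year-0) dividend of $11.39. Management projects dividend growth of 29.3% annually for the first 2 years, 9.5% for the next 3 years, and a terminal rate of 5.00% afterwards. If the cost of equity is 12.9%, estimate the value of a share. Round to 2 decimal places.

$251.31

Three-stage DDM. Project D₁…D_5; terminal Gordon value at t=5 with g = 0.05; discount at r = 0.129.
D_1 = 14.7273
D_2 = 19.0424
D_3 = 20.8514
D_4 = 22.8323
D_5 = 25.0013
TV_5 = 26.2514/(0.129−0.05) = 332.2962
P₀ = Σ Dₜ/(1+r)ᵗ + TV_5/(1+r)^5 = 251.3137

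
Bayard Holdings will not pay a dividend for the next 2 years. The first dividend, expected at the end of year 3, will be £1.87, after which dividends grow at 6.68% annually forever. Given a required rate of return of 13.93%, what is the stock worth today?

Deferred-dividend DDM. At t=2 the remaining stream is a growing perpetuity with first payment D_3 = 1.87.
V_2 = D_3/(r−g) = 1.87/(0.1393−0.0668) = 25.7931
P₀ = V_2/(1+r)^2 = 25.7931/(1+0.1393)^2 = 19.8714

£19.87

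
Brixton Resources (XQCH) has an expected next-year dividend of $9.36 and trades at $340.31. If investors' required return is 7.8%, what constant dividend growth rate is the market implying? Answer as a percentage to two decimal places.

5.05%

From P₀ = D₁/(r − g), the implied growth is g = r − D₁/P₀.
g = 0.078 − 9.36/340.31 = 0.078 − 0.02750 = 0.05050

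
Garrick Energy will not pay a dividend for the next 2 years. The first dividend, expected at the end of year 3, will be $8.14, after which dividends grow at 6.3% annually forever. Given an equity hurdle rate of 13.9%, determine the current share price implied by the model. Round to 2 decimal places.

$82.56

Deferred-dividend DDM. At t=2 the remaining stream is a growing perpetuity with first payment D_3 = 8.14.
V_2 = D_3/(r−g) = 8.14/(0.139−0.063) = 107.1053
P₀ = V_2/(1+r)^2 = 107.1053/(1+0.139)^2 = 82.5588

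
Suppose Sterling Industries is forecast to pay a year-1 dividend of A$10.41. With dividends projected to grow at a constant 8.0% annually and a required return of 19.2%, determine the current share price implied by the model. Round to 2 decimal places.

Gordon growth model: P₀ = D₁/(r − g), with D₁ = 10.41 given directly.
P₀ = 10.4100 / (0.192 − 0.08) = 10.4100 / 0.112 = 92.9464

A$92.95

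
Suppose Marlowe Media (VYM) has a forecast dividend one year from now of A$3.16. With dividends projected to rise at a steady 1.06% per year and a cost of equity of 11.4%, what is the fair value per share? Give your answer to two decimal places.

Gordon growth model: P₀ = D₁/(r − g), with D₁ = 3.16 given directly.
P₀ = 3.1600 / (0.114 − 0.0106) = 3.1600 / 0.1034 = 30.5609

A$30.56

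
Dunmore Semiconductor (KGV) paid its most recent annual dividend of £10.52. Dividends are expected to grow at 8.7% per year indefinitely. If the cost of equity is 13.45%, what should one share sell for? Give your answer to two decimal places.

£240.74

Gordon growth model: P₀ = D₁/(r − g). D₁ = 10.52 × (1 + 0.087) = 11.4352.
P₀ = 11.4352 / (0.1345 − 0.087) = 11.4352 / 0.0475 = 240.7419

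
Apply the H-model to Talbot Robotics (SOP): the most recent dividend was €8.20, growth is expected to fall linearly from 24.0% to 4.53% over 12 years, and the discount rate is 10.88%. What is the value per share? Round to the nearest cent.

H-model: P₀ = D₀[(1+g_L) + H(g_S−g_L)]/(r−g_L), with H = 12/2 = 6.
P₀ = 8.20 × [(1+0.0453) + 6×(0.24−0.0453)] / (0.1088−0.0453)
   = 8.20 × 2.2135 / 0.0635 = 285.8378

€285.84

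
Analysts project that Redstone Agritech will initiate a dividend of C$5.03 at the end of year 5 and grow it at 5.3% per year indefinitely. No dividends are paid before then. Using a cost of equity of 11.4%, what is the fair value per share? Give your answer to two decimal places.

Deferred-dividend DDM. At t=4 the remaining stream is a growing perpetuity with first payment D_5 = 5.03.
V_4 = D_5/(r−g) = 5.03/(0.114−0.053) = 82.4590
P₀ = V_4/(1+r)^4 = 82.4590/(1+0.114)^4 = 53.5423

C$53.54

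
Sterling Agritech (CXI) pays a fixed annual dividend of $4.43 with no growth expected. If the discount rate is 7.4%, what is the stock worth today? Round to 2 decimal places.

$59.86

Zero-growth DDM (perpetuity): P₀ = D/r = 4.43 / 0.074 = 59.8649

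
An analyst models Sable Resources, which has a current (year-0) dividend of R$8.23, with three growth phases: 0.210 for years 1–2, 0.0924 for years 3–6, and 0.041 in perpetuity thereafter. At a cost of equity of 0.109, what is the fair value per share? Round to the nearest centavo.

Three-stage DDM. Project D₁…D_6; terminal Gordon value at t=6 with g = 0.041; discount at r = 0.109.
D_1 = 9.9583
D_2 = 12.0495
D_3 = 13.1629
D_4 = 14.3792
D_5 = 15.7078
D_6 = 17.1592
TV_6 = 17.8627/(0.109−0.041) = 262.6873
P₀ = Σ Dₜ/(1+r)ᵗ + TV_6/(1+r)^6 = 197.7264

R$197.73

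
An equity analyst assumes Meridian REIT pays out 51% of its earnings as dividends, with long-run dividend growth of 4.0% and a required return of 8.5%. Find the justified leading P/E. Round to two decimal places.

11.33

Justified leading P/E = b/(r−g) = 0.51/(0.085−0.04) = 11.3333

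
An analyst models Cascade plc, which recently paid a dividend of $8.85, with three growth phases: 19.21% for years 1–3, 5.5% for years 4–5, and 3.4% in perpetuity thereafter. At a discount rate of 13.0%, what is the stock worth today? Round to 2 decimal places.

Three-stage DDM. Project D₁…D_5; terminal Gordon value at t=5 with g = 0.034; discount at r = 0.13.
D_1 = 10.5501
D_2 = 12.5768
D_3 = 14.9928
D_4 = 15.8174
D_5 = 16.6873
TV_5 = 17.2547/(0.13−0.034) = 179.7362
P₀ = Σ Dₜ/(1+r)ᵗ + TV_5/(1+r)^5 = 145.8884

$145.89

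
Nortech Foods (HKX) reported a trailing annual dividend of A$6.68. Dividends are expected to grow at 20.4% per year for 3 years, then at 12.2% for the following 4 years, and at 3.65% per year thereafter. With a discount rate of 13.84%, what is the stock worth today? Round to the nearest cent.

A$128.78

Three-stage DDM. Project D₁…D_7; terminal Gordon value at t=7 with g = 0.0365; discount at r = 0.1384.
D_1 = 8.0427
D_2 = 9.6834
D_3 = 11.6589
D_4 = 13.0812
D_5 = 14.6771
D_6 = 16.4678
D_7 = 18.4768
TV_7 = 19.1512/(0.1384−0.0365) = 187.9414
P₀ = Σ Dₜ/(1+r)ᵗ + TV_7/(1+r)^7 = 128.7784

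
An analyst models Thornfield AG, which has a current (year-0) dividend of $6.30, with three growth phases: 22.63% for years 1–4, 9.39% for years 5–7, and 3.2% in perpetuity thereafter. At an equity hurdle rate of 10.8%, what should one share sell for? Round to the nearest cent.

Three-stage DDM. Project D₁…D_7; terminal Gordon value at t=7 with g = 0.032; discount at r = 0.108.
D_1 = 7.7257
D_2 = 9.4740
D_3 = 11.6180
D_4 = 14.2471
D_5 = 15.5849
D_6 = 17.0484
D_7 = 18.6492
TV_7 = 19.2460/(0.108−0.032) = 253.2366
P₀ = Σ Dₜ/(1+r)ᵗ + TV_7/(1+r)^7 = 183.8501

$183.85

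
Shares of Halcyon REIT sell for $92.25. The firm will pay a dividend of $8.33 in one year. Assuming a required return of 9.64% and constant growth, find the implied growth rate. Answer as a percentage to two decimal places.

0.61%

From P₀ = D₁/(r − g), the implied growth is g = r − D₁/P₀.
g = 0.0964 − 8.33/92.25 = 0.0964 − 0.09030 = 0.00610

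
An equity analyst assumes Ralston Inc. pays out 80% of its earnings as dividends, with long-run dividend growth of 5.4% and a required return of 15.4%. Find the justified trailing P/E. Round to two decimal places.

8.43

Justified trailing P/E = b(1+g)/(r−g) = 0.80×(1+0.054)/(0.154−0.054) = 8.4320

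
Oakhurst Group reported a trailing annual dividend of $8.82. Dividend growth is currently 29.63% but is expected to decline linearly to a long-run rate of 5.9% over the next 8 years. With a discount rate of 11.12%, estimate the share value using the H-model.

$339.32

H-model: P₀ = D₀[(1+g_L) + H(g_S−g_L)]/(r−g_L), with H = 8/2 = 4.
P₀ = 8.82 × [(1+0.059) + 4×(0.2963−0.059)] / (0.1112−0.059)
   = 8.82 × 2.0082 / 0.0522 = 339.3166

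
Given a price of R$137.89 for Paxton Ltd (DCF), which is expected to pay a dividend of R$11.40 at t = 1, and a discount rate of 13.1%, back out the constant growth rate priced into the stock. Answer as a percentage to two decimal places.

4.83%

From P₀ = D₁/(r − g), the implied growth is g = r − D₁/P₀.
g = 0.131 − 11.40/137.89 = 0.131 − 0.08267 = 0.04833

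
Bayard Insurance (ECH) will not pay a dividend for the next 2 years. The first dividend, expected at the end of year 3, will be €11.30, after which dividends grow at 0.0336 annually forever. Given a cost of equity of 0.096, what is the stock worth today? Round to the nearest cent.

Deferred-dividend DDM. At t=2 the remaining stream is a growing perpetuity with first payment D_3 = 11.30.
V_2 = D_3/(r−g) = 11.30/(0.096−0.0336) = 181.0897
P₀ = V_2/(1+r)^2 = 181.0897/(1+0.096)^2 = 150.7554

€150.76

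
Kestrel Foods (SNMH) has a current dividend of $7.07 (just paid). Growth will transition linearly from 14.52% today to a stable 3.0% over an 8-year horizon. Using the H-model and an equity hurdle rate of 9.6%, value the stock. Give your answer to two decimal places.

$159.70

H-model: P₀ = D₀[(1+g_L) + H(g_S−g_L)]/(r−g_L), with H = 8/2 = 4.
P₀ = 7.07 × [(1+0.03) + 4×(0.1452−0.03)] / (0.096−0.03)
   = 7.07 × 1.4908 / 0.066 = 159.6963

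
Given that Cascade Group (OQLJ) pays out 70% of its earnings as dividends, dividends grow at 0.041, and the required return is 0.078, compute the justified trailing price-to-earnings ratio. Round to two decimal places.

19.69

Justified trailing P/E = b(1+g)/(r−g) = 0.70×(1+0.041)/(0.078−0.041) = 19.6946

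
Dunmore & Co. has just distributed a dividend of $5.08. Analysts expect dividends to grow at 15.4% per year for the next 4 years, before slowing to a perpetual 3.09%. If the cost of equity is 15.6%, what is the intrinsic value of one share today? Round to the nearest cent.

Two-stage DDM. Project D₁…D_4 at 0.154, terminal growth 0.0309, discount at r = 0.156.
D_1 = 5.8623
D_2 = 6.7651
D_3 = 7.8069
D_4 = 9.0092
Terminal value at t=4: TV = D_5/(r−g) = 9.2876/(0.156−0.0309) = 74.2414
P₀ = 5.8623/(1+0.156)^1 + 6.7651/(1+0.156)^2 + 7.8069/(1+0.156)^3 + 9.0092/(1+0.156)^4 + 74.2414/(1+0.156)^4 = 61.8056

$61.81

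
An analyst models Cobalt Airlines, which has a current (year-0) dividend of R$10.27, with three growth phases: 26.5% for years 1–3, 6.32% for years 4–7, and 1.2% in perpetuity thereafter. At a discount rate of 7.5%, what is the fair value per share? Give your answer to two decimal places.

Three-stage DDM. Project D₁…D_7; terminal Gordon value at t=7 with g = 0.012; discount at r = 0.075.
D_1 = 12.9916
D_2 = 16.4343
D_3 = 20.7894
D_4 = 22.1033
D_5 = 23.5002
D_6 = 24.9854
D_7 = 26.5645
TV_7 = 26.8833/(0.075−0.012) = 426.7189
P₀ = Σ Dₜ/(1+r)ᵗ + TV_7/(1+r)^7 = 365.3696

R$365.37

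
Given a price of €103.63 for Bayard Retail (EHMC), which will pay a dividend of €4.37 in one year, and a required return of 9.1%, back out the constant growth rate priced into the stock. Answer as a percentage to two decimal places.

4.88%

From P₀ = D₁/(r − g), the implied growth is g = r − D₁/P₀.
g = 0.091 − 4.37/103.63 = 0.091 − 0.04217 = 0.04883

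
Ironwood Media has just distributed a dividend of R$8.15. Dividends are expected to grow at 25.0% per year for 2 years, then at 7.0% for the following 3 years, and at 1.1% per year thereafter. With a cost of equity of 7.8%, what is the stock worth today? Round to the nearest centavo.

R$214.50

Three-stage DDM. Project D₁…D_5; terminal Gordon value at t=5 with g = 0.011; discount at r = 0.078.
D_1 = 10.1875
D_2 = 12.7344
D_3 = 13.6258
D_4 = 14.5796
D_5 = 15.6002
TV_5 = 15.7718/(0.078−0.011) = 235.3994
P₀ = Σ Dₜ/(1+r)ᵗ + TV_5/(1+r)^5 = 214.4983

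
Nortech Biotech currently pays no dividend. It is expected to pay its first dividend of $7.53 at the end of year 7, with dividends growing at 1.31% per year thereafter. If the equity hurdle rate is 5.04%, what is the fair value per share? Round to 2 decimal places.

$150.30

Deferred-dividend DDM. At t=6 the remaining stream is a growing perpetuity with first payment D_7 = 7.53.
V_6 = D_7/(r−g) = 7.53/(0.0504−0.0131) = 201.8767
P₀ = V_6/(1+r)^6 = 201.8767/(1+0.0504)^6 = 150.2996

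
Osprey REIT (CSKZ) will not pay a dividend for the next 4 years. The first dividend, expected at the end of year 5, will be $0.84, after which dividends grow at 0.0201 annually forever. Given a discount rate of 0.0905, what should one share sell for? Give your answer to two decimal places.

$8.44

Deferred-dividend DDM. At t=4 the remaining stream is a growing perpetuity with first payment D_5 = 0.84.
V_4 = D_5/(r−g) = 0.84/(0.0905−0.0201) = 11.9318
P₀ = V_4/(1+r)^4 = 11.9318/(1+0.0905)^4 = 8.4373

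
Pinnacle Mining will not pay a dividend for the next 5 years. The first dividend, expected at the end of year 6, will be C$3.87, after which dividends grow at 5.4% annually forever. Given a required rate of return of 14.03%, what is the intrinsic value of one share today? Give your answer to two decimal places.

C$23.26

Deferred-dividend DDM. At t=5 the remaining stream is a growing perpetuity with first payment D_6 = 3.87.
V_5 = D_6/(r−g) = 3.87/(0.1403−0.054) = 44.8436
P₀ = V_5/(1+r)^5 = 44.8436/(1+0.1403)^5 = 23.2597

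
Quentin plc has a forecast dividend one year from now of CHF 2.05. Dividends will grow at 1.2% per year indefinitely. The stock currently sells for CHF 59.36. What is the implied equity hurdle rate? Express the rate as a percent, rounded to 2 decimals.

Rearranging the constant-growth DDM: r = D₁/P₀ + g.
r = 2.0500 / 59.36 + 0.012 = 0.03454 + 0.012 = 0.04654

4.65%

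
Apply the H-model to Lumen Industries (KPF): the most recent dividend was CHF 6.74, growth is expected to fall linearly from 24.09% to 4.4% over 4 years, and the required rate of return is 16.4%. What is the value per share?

H-model: P₀ = D₀[(1+g_L) + H(g_S−g_L)]/(r−g_L), with H = 4/2 = 2.
P₀ = 6.74 × [(1+0.044) + 2×(0.2409−0.044)] / (0.164−0.044)
   = 6.74 × 1.4378 / 0.12 = 80.7564

CHF 80.76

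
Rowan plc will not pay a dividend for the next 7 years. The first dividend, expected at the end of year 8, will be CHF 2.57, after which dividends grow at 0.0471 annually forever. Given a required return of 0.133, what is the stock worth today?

Deferred-dividend DDM. At t=7 the remaining stream is a growing perpetuity with first payment D_8 = 2.57.
V_7 = D_8/(r−g) = 2.57/(0.133−0.0471) = 29.9185
P₀ = V_7/(1+r)^7 = 29.9185/(1+0.133)^7 = 12.4833

CHF 12.48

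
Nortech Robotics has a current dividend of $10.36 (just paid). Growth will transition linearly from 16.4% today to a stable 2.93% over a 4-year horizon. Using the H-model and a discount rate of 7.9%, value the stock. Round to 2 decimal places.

$270.71

H-model: P₀ = D₀[(1+g_L) + H(g_S−g_L)]/(r−g_L), with H = 4/2 = 2.
P₀ = 10.36 × [(1+0.0293) + 2×(0.164−0.0293)] / (0.079−0.0293)
   = 10.36 × 1.2987 / 0.0497 = 270.7149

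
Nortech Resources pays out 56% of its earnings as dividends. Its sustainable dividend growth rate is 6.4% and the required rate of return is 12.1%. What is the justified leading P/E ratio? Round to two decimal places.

9.82

Justified leading P/E = b/(r−g) = 0.56/(0.121−0.064) = 9.8246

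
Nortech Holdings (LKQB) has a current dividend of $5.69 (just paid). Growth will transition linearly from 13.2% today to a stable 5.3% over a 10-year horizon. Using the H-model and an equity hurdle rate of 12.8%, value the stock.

$109.85

H-model: P₀ = D₀[(1+g_L) + H(g_S−g_L)]/(r−g_L), with H = 10/2 = 5.
P₀ = 5.69 × [(1+0.053) + 5×(0.132−0.053)] / (0.128−0.053)
   = 5.69 × 1.4480 / 0.075 = 109.8549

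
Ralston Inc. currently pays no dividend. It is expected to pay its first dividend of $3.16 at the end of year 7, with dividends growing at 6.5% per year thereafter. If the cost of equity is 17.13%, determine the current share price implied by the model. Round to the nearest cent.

Deferred-dividend DDM. At t=6 the remaining stream is a growing perpetuity with first payment D_7 = 3.16.
V_6 = D_7/(r−g) = 3.16/(0.1713−0.065) = 29.7272
P₀ = V_6/(1+r)^6 = 29.7272/(1+0.1713)^6 = 11.5118

$11.51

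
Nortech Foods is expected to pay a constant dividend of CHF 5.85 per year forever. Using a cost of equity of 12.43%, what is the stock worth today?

CHF 47.06

Zero-growth DDM (perpetuity): P₀ = D/r = 5.85 / 0.1243 = 47.0636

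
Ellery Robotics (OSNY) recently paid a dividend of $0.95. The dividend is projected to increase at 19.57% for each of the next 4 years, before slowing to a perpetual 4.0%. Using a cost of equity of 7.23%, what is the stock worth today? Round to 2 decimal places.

Two-stage DDM. Project D₁…D_4 at 0.1957, terminal growth 0.04, discount at r = 0.0723.
D_1 = 1.1359
D_2 = 1.3582
D_3 = 1.6240
D_4 = 1.9418
Terminal value at t=4: TV = D_5/(r−g) = 2.0195/(0.0723−0.04) = 62.5235
P₀ = 1.1359/(1+0.0723)^1 + 1.3582/(1+0.0723)^2 + 1.6240/(1+0.0723)^3 + 1.9418/(1+0.0723)^4 + 62.5235/(1+0.0723)^4 = 52.3174

$52.32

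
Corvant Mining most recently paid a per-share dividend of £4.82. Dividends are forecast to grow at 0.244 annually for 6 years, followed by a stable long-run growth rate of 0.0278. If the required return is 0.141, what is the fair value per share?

£113.07

Two-stage DDM. Project D₁…D_6 at 0.244, terminal growth 0.0278, discount at r = 0.141.
D_1 = 5.9961
D_2 = 7.4591
D_3 = 9.2791
D_4 = 11.5433
D_5 = 14.3598
D_6 = 17.8636
Terminal value at t=6: TV = D_7/(r−g) = 18.3602/(0.141−0.0278) = 162.1928
P₀ = 5.9961/(1+0.141)^1 + 7.4591/(1+0.141)^2 + 9.2791/(1+0.141)^3 + 11.5433/(1+0.141)^4 + 14.3598/(1+0.141)^5 + 17.8636/(1+0.141)^6 + 162.1928/(1+0.141)^6 = 113.0682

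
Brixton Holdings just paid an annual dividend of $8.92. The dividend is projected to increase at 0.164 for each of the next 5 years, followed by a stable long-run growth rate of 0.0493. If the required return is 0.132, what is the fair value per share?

$178.63

Two-stage DDM. Project D₁…D_5 at 0.164, terminal growth 0.0493, discount at r = 0.132.
D_1 = 10.3829
D_2 = 12.0857
D_3 = 14.0677
D_4 = 16.3748
D_5 = 19.0603
Terminal value at t=5: TV = D_6/(r−g) = 20.0000/(0.132−0.0493) = 241.8377
P₀ = 10.3829/(1+0.132)^1 + 12.0857/(1+0.132)^2 + 14.0677/(1+0.132)^3 + 16.3748/(1+0.132)^4 + 19.0603/(1+0.132)^5 + 241.8377/(1+0.132)^5 = 178.6323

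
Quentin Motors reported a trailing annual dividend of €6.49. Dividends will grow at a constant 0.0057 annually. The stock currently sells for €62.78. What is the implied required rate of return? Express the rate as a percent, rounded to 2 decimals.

Rearranging the constant-growth DDM: r = D₁/P₀ + g.
D₁ = 6.49 × (1 + 0.0057) = 6.5270.
r = 6.5270 / 62.78 + 0.0057 = 0.10397 + 0.0057 = 0.10967

10.97%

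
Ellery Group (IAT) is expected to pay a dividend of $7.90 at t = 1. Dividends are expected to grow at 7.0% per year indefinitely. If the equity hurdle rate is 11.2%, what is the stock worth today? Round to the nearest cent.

Gordon growth model: P₀ = D₁/(r − g), with D₁ = 7.90 given directly.
P₀ = 7.9000 / (0.112 − 0.07) = 7.9000 / 0.042 = 188.0952

$188.10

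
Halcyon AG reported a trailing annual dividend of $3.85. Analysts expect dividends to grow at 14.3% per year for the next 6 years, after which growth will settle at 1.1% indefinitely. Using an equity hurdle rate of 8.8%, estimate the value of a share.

Two-stage DDM. Project D₁…D_6 at 0.143, terminal growth 0.011, discount at r = 0.088.
D_1 = 4.4005
D_2 = 5.0298
D_3 = 5.7491
D_4 = 6.5712
D_5 = 7.5109
D_6 = 8.5850
Terminal value at t=6: TV = D_7/(r−g) = 8.6794/(0.088−0.011) = 112.7194
P₀ = 4.4005/(1+0.088)^1 + 5.0298/(1+0.088)^2 + 5.7491/(1+0.088)^3 + 6.5712/(1+0.088)^4 + 7.5109/(1+0.088)^5 + 8.5850/(1+0.088)^6 + 112.7194/(1+0.088)^6 = 95.5050

$95.50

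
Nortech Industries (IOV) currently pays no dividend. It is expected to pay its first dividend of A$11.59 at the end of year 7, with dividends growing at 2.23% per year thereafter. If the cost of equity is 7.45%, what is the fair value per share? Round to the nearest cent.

Deferred-dividend DDM. At t=6 the remaining stream is a growing perpetuity with first payment D_7 = 11.59.
V_6 = D_7/(r−g) = 11.59/(0.0745−0.0223) = 222.0307
P₀ = V_6/(1+r)^6 = 222.0307/(1+0.0745)^6 = 144.2695

A$144.27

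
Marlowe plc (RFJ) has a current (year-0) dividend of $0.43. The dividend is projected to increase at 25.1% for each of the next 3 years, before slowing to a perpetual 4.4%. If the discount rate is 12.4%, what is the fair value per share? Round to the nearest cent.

Two-stage DDM. Project D₁…D_3 at 0.251, terminal growth 0.044, discount at r = 0.124.
D_1 = 0.5379
D_2 = 0.6730
D_3 = 0.8419
Terminal value at t=3: TV = D_4/(r−g) = 0.8789/(0.124−0.044) = 10.9863
P₀ = 0.5379/(1+0.124)^1 + 0.6730/(1+0.124)^2 + 0.8419/(1+0.124)^3 + 10.9863/(1+0.124)^3 = 9.3407

$9.34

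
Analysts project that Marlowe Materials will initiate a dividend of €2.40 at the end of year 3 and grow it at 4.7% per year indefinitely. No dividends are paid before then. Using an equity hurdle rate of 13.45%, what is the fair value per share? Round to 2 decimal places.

Deferred-dividend DDM. At t=2 the remaining stream is a growing perpetuity with first payment D_3 = 2.40.
V_2 = D_3/(r−g) = 2.40/(0.1345−0.047) = 27.4286
P₀ = V_2/(1+r)^2 = 27.4286/(1+0.1345)^2 = 21.3105

€21.31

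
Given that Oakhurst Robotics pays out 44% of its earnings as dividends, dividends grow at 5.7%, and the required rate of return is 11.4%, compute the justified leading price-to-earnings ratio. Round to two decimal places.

Justified leading P/E = b/(r−g) = 0.44/(0.114−0.057) = 7.7193

7.72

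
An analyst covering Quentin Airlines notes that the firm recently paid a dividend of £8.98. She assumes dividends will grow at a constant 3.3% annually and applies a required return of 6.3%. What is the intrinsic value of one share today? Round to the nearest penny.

Gordon growth model: P₀ = D₁/(r − g). D₁ = 8.98 × (1 + 0.033) = 9.2763.
P₀ = 9.2763 / (0.063 − 0.033) = 9.2763 / 0.03 = 309.2113

£309.21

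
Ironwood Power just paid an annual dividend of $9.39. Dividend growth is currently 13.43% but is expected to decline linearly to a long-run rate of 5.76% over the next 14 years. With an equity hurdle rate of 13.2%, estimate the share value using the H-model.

H-model: P₀ = D₀[(1+g_L) + H(g_S−g_L)]/(r−g_L), with H = 14/2 = 7.
P₀ = 9.39 × [(1+0.0576) + 7×(0.1343−0.0576)] / (0.132−0.0576)
   = 9.39 × 1.5945 / 0.0744 = 201.2413

$201.24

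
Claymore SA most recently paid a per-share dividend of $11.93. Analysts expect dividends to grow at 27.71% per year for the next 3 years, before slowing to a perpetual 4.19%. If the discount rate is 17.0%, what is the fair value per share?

Two-stage DDM. Project D₁…D_3 at 0.2771, terminal growth 0.0419, discount at r = 0.17.
D_1 = 15.2358
D_2 = 19.4576
D_3 = 24.8494
Terminal value at t=3: TV = D_4/(r−g) = 25.8905/(0.17−0.0419) = 202.1120
P₀ = 15.2358/(1+0.17)^1 + 19.4576/(1+0.17)^2 + 24.8494/(1+0.17)^3 + 202.1120/(1+0.17)^3 = 168.9441

$168.94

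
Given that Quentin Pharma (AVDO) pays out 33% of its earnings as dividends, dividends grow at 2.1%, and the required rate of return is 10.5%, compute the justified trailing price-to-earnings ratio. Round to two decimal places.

Justified trailing P/E = b(1+g)/(r−g) = 0.33×(1+0.021)/(0.105−0.021) = 4.0111

4.01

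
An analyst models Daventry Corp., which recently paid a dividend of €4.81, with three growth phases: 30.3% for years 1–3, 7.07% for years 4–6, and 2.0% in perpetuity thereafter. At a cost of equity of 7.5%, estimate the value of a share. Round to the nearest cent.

€203.91

Three-stage DDM. Project D₁…D_6; terminal Gordon value at t=6 with g = 0.02; discount at r = 0.075.
D_1 = 6.2674
D_2 = 8.1665
D_3 = 10.6409
D_4 = 11.3932
D_5 = 12.1987
D_6 = 13.0612
TV_6 = 13.3224/(0.075−0.02) = 242.2251
P₀ = Σ Dₜ/(1+r)ᵗ + TV_6/(1+r)^6 = 203.9064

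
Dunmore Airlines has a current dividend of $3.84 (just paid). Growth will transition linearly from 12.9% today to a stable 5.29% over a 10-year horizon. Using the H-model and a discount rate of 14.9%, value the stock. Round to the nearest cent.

$57.28

H-model: P₀ = D₀[(1+g_L) + H(g_S−g_L)]/(r−g_L), with H = 10/2 = 5.
P₀ = 3.84 × [(1+0.0529) + 5×(0.129−0.0529)] / (0.149−0.0529)
   = 3.84 × 1.4334 / 0.0961 = 57.2763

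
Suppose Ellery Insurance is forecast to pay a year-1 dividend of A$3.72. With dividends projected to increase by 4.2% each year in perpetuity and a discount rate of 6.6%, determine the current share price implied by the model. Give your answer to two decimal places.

A$155.00

Gordon growth model: P₀ = D₁/(r − g), with D₁ = 3.72 given directly.
P₀ = 3.7200 / (0.066 − 0.042) = 3.7200 / 0.024 = 155.0000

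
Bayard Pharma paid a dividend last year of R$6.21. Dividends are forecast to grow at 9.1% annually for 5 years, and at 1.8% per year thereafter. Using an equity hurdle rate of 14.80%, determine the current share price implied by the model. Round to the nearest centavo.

Two-stage DDM. Project D₁…D_5 at 0.091, terminal growth 0.018, discount at r = 0.148.
D_1 = 6.7751
D_2 = 7.3916
D_3 = 8.0643
D_4 = 8.7981
D_5 = 9.5988
Terminal value at t=5: TV = D_6/(r−g) = 9.7715/(0.148−0.018) = 75.1657
P₀ = 6.7751/(1+0.148)^1 + 7.3916/(1+0.148)^2 + 8.0643/(1+0.148)^3 + 8.7981/(1+0.148)^4 + 9.5988/(1+0.148)^5 + 75.1657/(1+0.148)^5 = 64.4173

R$64.42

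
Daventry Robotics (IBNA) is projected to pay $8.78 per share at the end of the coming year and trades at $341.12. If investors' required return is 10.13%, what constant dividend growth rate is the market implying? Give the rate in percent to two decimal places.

From P₀ = D₁/(r − g), the implied growth is g = r − D₁/P₀.
g = 0.1013 − 8.78/341.12 = 0.1013 − 0.02574 = 0.07556

7.56%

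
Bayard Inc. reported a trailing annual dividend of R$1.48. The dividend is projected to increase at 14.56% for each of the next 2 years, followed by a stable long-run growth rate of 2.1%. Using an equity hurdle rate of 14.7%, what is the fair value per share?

Two-stage DDM. Project D₁…D_2 at 0.1456, terminal growth 0.021, discount at r = 0.147.
D_1 = 1.6955
D_2 = 1.9424
Terminal value at t=2: TV = D_3/(r−g) = 1.9831/(0.147−0.021) = 15.7392
P₀ = 1.6955/(1+0.147)^1 + 1.9424/(1+0.147)^2 + 15.7392/(1+0.147)^2 = 14.9180

R$14.92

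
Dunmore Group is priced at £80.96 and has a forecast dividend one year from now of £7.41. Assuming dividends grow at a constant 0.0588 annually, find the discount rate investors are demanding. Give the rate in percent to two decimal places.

15.03%

Rearranging the constant-growth DDM: r = D₁/P₀ + g.
r = 7.4100 / 80.96 + 0.0588 = 0.09153 + 0.0588 = 0.15033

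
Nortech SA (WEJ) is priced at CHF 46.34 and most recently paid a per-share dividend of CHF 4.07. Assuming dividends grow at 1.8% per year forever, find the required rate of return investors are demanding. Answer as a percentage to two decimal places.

10.74%

Rearranging the constant-growth DDM: r = D₁/P₀ + g.
D₁ = 4.07 × (1 + 0.018) = 4.1433.
r = 4.1433 / 46.34 + 0.018 = 0.08941 + 0.018 = 0.10741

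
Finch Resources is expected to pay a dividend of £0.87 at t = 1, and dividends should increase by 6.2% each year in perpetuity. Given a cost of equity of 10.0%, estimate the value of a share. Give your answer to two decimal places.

£22.89

Gordon growth model: P₀ = D₁/(r − g), with D₁ = 0.87 given directly.
P₀ = 0.8700 / (0.1 − 0.062) = 0.8700 / 0.038 = 22.8947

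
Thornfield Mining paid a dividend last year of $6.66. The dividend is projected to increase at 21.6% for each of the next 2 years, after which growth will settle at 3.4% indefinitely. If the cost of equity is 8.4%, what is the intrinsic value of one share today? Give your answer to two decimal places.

Two-stage DDM. Project D₁…D_2 at 0.216, terminal growth 0.034, discount at r = 0.084.
D_1 = 8.0986
D_2 = 9.8478
Terminal value at t=2: TV = D_3/(r−g) = 10.1827/(0.084−0.034) = 203.6535
P₀ = 8.0986/(1+0.084)^1 + 9.8478/(1+0.084)^2 + 203.6535/(1+0.084)^2 = 189.1656

$189.17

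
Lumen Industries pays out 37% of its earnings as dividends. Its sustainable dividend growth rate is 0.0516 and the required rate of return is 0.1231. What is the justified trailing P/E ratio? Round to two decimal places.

Justified trailing P/E = b(1+g)/(r−g) = 0.37×(1+0.0516)/(0.1231−0.0516) = 5.4418

5.44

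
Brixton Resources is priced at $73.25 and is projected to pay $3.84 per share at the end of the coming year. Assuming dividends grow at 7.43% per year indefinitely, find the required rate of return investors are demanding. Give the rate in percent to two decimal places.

12.67%

Rearranging the constant-growth DDM: r = D₁/P₀ + g.
r = 3.8400 / 73.25 + 0.0743 = 0.05242 + 0.0743 = 0.12672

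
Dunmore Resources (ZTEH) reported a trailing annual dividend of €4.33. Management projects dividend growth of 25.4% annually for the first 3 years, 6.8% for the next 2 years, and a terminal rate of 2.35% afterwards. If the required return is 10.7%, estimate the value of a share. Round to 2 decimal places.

€100.50

Three-stage DDM. Project D₁…D_5; terminal Gordon value at t=5 with g = 0.0235; discount at r = 0.107.
D_1 = 5.4298
D_2 = 6.8090
D_3 = 8.5385
D_4 = 9.1191
D_5 = 9.7392
TV_5 = 9.9681/(0.107−0.0235) = 119.3780
P₀ = Σ Dₜ/(1+r)ᵗ + TV_5/(1+r)^5 = 100.4966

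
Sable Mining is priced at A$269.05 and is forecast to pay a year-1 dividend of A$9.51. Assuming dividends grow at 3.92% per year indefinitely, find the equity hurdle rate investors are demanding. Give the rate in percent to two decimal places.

Rearranging the constant-growth DDM: r = D₁/P₀ + g.
r = 9.5100 / 269.05 + 0.0392 = 0.03535 + 0.0392 = 0.07455

7.45%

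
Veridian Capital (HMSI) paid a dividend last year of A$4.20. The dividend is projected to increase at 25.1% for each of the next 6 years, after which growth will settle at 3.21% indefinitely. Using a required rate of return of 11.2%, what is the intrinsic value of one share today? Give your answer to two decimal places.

Two-stage DDM. Project D₁…D_6 at 0.251, terminal growth 0.0321, discount at r = 0.112.
D_1 = 5.2542
D_2 = 6.5730
D_3 = 8.2228
D_4 = 10.2868
D_5 = 12.8687
D_6 = 16.0988
Terminal value at t=6: TV = D_7/(r−g) = 16.6156/(0.112−0.0321) = 207.9544
P₀ = 5.2542/(1+0.112)^1 + 6.5730/(1+0.112)^2 + 8.2228/(1+0.112)^3 + 10.2868/(1+0.112)^4 + 12.8687/(1+0.112)^5 + 16.0988/(1+0.112)^6 + 207.9544/(1+0.112)^6 = 148.8179

A$148.82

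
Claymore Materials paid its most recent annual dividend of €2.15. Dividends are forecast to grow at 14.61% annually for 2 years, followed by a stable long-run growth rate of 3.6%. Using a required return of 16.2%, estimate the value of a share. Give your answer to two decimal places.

€21.41

Two-stage DDM. Project D₁…D_2 at 0.1461, terminal growth 0.036, discount at r = 0.162.
D_1 = 2.4641
D_2 = 2.8241
Terminal value at t=2: TV = D_3/(r−g) = 2.9258/(0.162−0.036) = 23.2206
P₀ = 2.4641/(1+0.162)^1 + 2.8241/(1+0.162)^2 + 23.2206/(1+0.162)^2 = 21.4095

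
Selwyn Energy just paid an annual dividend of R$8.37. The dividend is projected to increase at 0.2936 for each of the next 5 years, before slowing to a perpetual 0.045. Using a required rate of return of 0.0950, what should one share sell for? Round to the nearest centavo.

Two-stage DDM. Project D₁…D_5 at 0.2936, terminal growth 0.045, discount at r = 0.095.
D_1 = 10.8274
D_2 = 14.0064
D_3 = 18.1186
D_4 = 23.4383
D_5 = 30.3197
Terminal value at t=5: TV = D_6/(r−g) = 31.6841/(0.095−0.045) = 633.6826
P₀ = 10.8274/(1+0.095)^1 + 14.0064/(1+0.095)^2 + 18.1186/(1+0.095)^3 + 23.4383/(1+0.095)^4 + 30.3197/(1+0.095)^5 + 633.6826/(1+0.095)^5 = 473.4654

R$473.47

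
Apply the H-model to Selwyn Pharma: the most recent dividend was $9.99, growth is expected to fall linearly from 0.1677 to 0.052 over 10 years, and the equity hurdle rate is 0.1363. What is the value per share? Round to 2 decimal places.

H-model: P₀ = D₀[(1+g_L) + H(g_S−g_L)]/(r−g_L), with H = 10/2 = 5.
P₀ = 9.99 × [(1+0.052) + 5×(0.1677−0.052)] / (0.1363−0.052)
   = 9.99 × 1.6305 / 0.0843 = 193.2230

$193.22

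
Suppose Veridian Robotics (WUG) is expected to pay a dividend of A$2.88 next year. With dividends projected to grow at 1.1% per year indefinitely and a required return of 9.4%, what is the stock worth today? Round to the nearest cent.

Gordon growth model: P₀ = D₁/(r − g), with D₁ = 2.88 given directly.
P₀ = 2.8800 / (0.094 − 0.011) = 2.8800 / 0.083 = 34.6988

A$34.70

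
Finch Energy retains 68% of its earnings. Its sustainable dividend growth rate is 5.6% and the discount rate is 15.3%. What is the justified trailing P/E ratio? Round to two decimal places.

3.48

Payout ratio b = 1 − 0.68 = 0.32.
Justified trailing P/E = b(1+g)/(r−g) = 0.32×(1+0.056)/(0.153−0.056) = 3.4837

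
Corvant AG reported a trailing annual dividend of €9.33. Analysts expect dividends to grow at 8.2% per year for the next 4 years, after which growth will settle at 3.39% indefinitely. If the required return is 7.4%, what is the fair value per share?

Two-stage DDM. Project D₁…D_4 at 0.082, terminal growth 0.0339, discount at r = 0.074.
D_1 = 10.0951
D_2 = 10.9229
D_3 = 11.8185
D_4 = 12.7876
Terminal value at t=4: TV = D_5/(r−g) = 13.2211/(0.074−0.0339) = 329.7045
P₀ = 10.0951/(1+0.074)^1 + 10.9229/(1+0.074)^2 + 11.8185/(1+0.074)^3 + 12.7876/(1+0.074)^4 + 329.7045/(1+0.074)^4 = 285.8238

€285.82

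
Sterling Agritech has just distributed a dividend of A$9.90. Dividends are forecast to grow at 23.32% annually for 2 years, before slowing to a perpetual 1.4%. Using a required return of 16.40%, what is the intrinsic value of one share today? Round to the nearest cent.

Two-stage DDM. Project D₁…D_2 at 0.2332, terminal growth 0.014, discount at r = 0.164.
D_1 = 12.2087
D_2 = 15.0557
Terminal value at t=2: TV = D_3/(r−g) = 15.2665/(0.164−0.014) = 101.7768
P₀ = 12.2087/(1+0.164)^1 + 15.0557/(1+0.164)^2 + 101.7768/(1+0.164)^2 = 96.7185

A$96.72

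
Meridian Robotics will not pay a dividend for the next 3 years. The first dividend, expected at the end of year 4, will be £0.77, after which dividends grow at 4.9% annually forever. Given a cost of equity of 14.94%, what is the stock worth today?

Deferred-dividend DDM. At t=3 the remaining stream is a growing perpetuity with first payment D_4 = 0.77.
V_3 = D_4/(r−g) = 0.77/(0.1494−0.049) = 7.6693
P₀ = V_3/(1+r)^3 = 7.6693/(1+0.1494)^3 = 5.0506

£5.05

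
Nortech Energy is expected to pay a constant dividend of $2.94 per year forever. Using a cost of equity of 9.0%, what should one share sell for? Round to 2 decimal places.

Zero-growth DDM (perpetuity): P₀ = D/r = 2.94 / 0.09 = 32.6667

$32.67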